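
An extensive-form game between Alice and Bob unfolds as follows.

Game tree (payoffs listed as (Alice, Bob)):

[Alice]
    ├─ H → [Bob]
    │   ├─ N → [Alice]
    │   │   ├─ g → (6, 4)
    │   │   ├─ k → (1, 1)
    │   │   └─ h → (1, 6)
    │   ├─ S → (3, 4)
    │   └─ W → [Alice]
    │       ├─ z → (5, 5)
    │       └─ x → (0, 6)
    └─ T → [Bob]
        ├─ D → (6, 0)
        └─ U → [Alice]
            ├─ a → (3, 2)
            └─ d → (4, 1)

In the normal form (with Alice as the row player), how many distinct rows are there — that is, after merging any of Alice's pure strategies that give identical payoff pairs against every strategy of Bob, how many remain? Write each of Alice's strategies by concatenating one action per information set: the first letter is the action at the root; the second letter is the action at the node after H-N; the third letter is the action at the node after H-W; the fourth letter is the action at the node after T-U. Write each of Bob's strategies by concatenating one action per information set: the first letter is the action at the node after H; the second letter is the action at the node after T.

Alice has 24 pure strategies: Hgza, Hgzd, Hgxa, Hgxd, Hkza, Hkzd, Hkxa, Hkxd, Hhza, Hhzd, Hhxa, Hhxd, Tgza, Tgzd, Tgxa, Tgxd, Tkza, Tkzd, Tkxa, Tkxd, Thza, Thzd, Thxa, Thxd. Columns: ND, NU, SD, SU, WD, WU.
{Hgza, Hgzd} → row (6,4) (6,4) (3,4) (3,4) (5,5) (5,5)
{Hgxa, Hgxd} → row (6,4) (6,4) (3,4) (3,4) (0,6) (0,6)
{Hkza, Hkzd} → row (1,1) (1,1) (3,4) (3,4) (5,5) (5,5)
{Hkxa, Hkxd} → row (1,1) (1,1) (3,4) (3,4) (0,6) (0,6)
{Hhza, Hhzd} → row (1,6) (1,6) (3,4) (3,4) (5,5) (5,5)
{Hhxa, Hhxd} → row (1,6) (1,6) (3,4) (3,4) (0,6) (0,6)
{Tgza, Tgxa, Tkza, Tkxa, Thza, Thxa} → row (6,0) (3,2) (6,0) (3,2) (6,0) (3,2)
{Tgzd, Tgxd, Tkzd, Tkxd, Thzd, Thxd} → row (6,0) (4,1) (6,0) (4,1) (6,0) (4,1)
That's 8 distinct rows out of 24 strategies.

8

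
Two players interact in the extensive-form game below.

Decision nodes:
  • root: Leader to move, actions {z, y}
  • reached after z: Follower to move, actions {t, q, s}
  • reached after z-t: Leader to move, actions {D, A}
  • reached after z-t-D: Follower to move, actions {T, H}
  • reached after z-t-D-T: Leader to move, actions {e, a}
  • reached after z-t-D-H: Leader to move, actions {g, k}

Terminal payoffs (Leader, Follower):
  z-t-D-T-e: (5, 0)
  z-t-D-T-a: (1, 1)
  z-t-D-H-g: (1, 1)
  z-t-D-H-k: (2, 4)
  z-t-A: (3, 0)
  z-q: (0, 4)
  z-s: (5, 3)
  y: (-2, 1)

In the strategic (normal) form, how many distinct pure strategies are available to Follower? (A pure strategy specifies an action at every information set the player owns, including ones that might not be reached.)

6

Follower owns the node after z with actions {t, q, s} — three choices.
Follower owns the node after z-t-D with actions {T, H} — two choices.
A pure strategy fixes one action at each information set independently, so the count is the product 3 × 2 = 6.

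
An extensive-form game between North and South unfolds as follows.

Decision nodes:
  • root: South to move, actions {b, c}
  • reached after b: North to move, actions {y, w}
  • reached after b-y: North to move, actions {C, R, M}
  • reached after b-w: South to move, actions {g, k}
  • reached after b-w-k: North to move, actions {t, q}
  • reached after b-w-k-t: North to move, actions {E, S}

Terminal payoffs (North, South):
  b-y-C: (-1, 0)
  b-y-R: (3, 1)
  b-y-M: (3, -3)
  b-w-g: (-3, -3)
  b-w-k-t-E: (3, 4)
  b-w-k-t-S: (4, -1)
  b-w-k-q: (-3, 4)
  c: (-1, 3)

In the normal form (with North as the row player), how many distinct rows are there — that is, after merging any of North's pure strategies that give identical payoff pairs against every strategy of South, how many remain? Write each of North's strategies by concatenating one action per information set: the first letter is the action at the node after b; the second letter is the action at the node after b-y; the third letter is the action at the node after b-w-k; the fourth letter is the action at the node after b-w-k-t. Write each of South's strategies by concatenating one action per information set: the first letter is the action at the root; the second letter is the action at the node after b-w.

North has 24 pure strategies: yCtE, yCtS, yCqE, yCqS, yRtE, yRtS, yRqE, yRqS, yMtE, yMtS, yMqE, yMqS, wCtE, wCtS, wCqE, wCqS, wRtE, wRtS, wRqE, wRqS, wMtE, wMtS, wMqE, wMqS. Columns: bg, bk, cg, ck.
{yCtE, yCtS, yCqE, yCqS} → row (-1,0) (-1,0) (-1,3) (-1,3)
{yRtE, yRtS, yRqE, yRqS} → row (3,1) (3,1) (-1,3) (-1,3)
{yMtE, yMtS, yMqE, yMqS} → row (3,-3) (3,-3) (-1,3) (-1,3)
{wCtE, wRtE, wMtE} → row (-3,-3) (3,4) (-1,3) (-1,3)
{wCtS, wRtS, wMtS} → row (-3,-3) (4,-1) (-1,3) (-1,3)
{wCqE, wCqS, wRqE, wRqS, wMqE, wMqS} → row (-3,-3) (-3,4) (-1,3) (-1,3)
That's 6 distinct rows out of 24 strategies.

6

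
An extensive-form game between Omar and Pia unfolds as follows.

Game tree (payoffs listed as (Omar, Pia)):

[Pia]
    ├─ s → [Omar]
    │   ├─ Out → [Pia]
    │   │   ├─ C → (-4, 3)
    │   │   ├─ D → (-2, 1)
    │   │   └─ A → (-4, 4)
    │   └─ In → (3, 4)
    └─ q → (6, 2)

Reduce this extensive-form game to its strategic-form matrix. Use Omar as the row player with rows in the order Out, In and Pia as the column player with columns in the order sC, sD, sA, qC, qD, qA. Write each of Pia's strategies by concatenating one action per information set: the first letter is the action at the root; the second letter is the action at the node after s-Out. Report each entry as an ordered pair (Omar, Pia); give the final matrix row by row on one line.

Row Out: sC→(-4,3), sD→(-2,1), sA→(-4,4), qC→(6,2), qD→(6,2), qA→(6,2)
Row In: sC→(3,4), sD→(3,4), sA→(3,4), qC→(6,2), qD→(6,2), qA→(6,2)

Out: (-4,3) (-2,1) (-4,4) (6,2) (6,2) (6,2) | In: (3,4) (3,4) (3,4) (6,2) (6,2) (6,2)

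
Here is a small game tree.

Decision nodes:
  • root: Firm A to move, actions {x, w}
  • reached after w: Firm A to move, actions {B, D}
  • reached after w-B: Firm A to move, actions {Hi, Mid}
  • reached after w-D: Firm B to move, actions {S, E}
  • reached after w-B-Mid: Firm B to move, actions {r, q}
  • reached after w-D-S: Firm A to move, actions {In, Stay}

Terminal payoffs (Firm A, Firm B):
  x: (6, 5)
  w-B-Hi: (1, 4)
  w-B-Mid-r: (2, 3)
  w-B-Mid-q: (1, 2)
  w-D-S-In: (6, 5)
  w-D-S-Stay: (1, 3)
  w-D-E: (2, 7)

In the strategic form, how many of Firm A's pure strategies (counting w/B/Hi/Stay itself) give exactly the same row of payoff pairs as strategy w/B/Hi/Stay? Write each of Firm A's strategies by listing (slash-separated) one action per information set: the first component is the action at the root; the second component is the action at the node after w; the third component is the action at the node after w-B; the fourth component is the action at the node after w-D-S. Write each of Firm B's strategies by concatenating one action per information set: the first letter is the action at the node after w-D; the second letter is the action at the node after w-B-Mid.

Row for w/B/Hi/Stay (columns Sr, Sq, Er, Eq): (1,4) (1,4) (1,4) (1,4).
Under w/B/Hi/Stay, Firm A's choice at the node after w-D-S can never be reached regardless of what Firm B does, so varying those choices leaves every outcome unchanged.
Holding the reachable choices fixed and varying the unreachable one freely already gives 2 equivalent strategies.
No other strategy reproduces this row, so those 2 are the full class: w/B/Hi/In, w/B/Hi/Stay.

2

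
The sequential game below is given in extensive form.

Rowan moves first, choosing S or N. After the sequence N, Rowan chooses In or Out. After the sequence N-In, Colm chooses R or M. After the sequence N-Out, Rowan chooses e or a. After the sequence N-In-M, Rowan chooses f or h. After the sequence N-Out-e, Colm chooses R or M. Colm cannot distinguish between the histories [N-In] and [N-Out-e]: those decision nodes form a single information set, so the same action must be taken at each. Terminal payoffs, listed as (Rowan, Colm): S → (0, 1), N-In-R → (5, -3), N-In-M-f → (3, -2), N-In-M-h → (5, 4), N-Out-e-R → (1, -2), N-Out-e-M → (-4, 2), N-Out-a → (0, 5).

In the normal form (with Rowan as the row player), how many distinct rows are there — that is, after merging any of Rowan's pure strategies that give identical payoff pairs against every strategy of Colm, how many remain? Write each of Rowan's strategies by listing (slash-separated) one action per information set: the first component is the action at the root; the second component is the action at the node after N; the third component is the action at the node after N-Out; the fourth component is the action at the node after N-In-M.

Rowan has 16 pure strategies: S/In/e/f, S/In/e/h, S/In/a/f, S/In/a/h, S/Out/e/f, S/Out/e/h, S/Out/a/f, S/Out/a/h, N/In/e/f, N/In/e/h, N/In/a/f, N/In/a/h, N/Out/e/f, N/Out/e/h, N/Out/a/f, N/Out/a/h. Columns: R, M.
{S/In/e/f, S/In/e/h, S/In/a/f, S/In/a/h, S/Out/e/f, S/Out/e/h, S/Out/a/f, S/Out/a/h} → row (0,1) (0,1)
{N/In/e/f, N/In/a/f} → row (5,-3) (3,-2)
{N/In/e/h, N/In/a/h} → row (5,-3) (5,4)
{N/Out/e/f, N/Out/e/h} → row (1,-2) (-4,2)
{N/Out/a/f, N/Out/a/h} → row (0,5) (0,5)
That's 5 distinct rows out of 16 strategies.

5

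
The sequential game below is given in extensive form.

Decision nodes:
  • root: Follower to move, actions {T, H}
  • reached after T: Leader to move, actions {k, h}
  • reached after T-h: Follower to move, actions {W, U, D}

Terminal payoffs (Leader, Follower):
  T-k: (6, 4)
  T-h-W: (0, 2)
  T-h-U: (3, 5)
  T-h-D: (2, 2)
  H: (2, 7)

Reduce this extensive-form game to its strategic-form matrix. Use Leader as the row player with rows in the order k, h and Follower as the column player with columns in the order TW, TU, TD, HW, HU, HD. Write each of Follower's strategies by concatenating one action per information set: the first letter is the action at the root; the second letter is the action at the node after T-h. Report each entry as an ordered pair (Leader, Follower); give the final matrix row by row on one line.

Row k: TW→(6,4), TU→(6,4), TD→(6,4), HW→(2,7), HU→(2,7), HD→(2,7)
Row h: TW→(0,2), TU→(3,5), TD→(2,2), HW→(2,7), HU→(2,7), HD→(2,7)

k: (6,4) (6,4) (6,4) (2,7) (2,7) (2,7) | h: (0,2) (3,5) (2,2) (2,7) (2,7) (2,7)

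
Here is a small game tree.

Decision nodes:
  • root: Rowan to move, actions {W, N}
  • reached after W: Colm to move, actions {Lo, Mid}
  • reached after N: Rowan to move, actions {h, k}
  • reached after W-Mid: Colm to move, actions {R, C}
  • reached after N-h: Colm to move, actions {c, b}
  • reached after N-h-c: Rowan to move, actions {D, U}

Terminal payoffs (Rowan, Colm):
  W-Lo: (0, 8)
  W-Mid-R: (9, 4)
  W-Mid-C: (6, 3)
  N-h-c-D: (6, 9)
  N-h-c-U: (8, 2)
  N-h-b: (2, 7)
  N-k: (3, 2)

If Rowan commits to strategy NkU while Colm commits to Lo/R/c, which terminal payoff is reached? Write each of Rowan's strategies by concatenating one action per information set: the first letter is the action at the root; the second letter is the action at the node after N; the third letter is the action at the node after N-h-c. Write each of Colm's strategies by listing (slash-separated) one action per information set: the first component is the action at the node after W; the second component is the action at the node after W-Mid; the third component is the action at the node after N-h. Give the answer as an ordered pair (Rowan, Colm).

(3, 2)

Trace the play path from the root:
  Rowan plays N
  Rowan plays k at [N]
→ terminal payoff (3, 2).
(Rowan's choice at the node after N-h-c is never reached on this path, so it doesn't affect the outcome.)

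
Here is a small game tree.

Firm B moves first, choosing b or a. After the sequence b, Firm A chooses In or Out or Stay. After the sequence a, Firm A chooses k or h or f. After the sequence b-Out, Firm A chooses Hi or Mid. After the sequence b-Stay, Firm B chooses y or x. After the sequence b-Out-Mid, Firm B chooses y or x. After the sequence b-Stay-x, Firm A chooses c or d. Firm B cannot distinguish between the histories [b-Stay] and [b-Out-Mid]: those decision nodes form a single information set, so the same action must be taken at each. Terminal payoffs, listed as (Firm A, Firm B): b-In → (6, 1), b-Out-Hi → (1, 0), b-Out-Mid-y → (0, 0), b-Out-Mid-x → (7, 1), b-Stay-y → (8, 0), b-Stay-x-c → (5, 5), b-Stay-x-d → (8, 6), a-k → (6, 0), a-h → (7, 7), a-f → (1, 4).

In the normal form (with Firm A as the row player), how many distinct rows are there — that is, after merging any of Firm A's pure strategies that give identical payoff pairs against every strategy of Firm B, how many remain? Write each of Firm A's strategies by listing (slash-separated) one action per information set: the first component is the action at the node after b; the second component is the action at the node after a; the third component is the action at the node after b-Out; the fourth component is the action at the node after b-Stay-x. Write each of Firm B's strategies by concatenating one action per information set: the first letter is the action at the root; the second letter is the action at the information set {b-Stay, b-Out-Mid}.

15

Firm A has 36 pure strategies: In/k/Hi/c, In/k/Hi/d, In/k/Mid/c, In/k/Mid/d, In/h/Hi/c, In/h/Hi/d, In/h/Mid/c, In/h/Mid/d, In/f/Hi/c, In/f/Hi/d, In/f/Mid/c, In/f/Mid/d, Out/k/Hi/c, Out/k/Hi/d, Out/k/Mid/c, Out/k/Mid/d, Out/h/Hi/c, Out/h/Hi/d, Out/h/Mid/c, Out/h/Mid/d, Out/f/Hi/c, Out/f/Hi/d, Out/f/Mid/c, Out/f/Mid/d, Stay/k/Hi/c, Stay/k/Hi/d, Stay/k/Mid/c, Stay/k/Mid/d, Stay/h/Hi/c, Stay/h/Hi/d, Stay/h/Mid/c, Stay/h/Mid/d, Stay/f/Hi/c, Stay/f/Hi/d, Stay/f/Mid/c, Stay/f/Mid/d. Columns: by, bx, ay, ax.
{In/k/Hi/c, In/k/Hi/d, In/k/Mid/c, In/k/Mid/d} → row (6,1) (6,1) (6,0) (6,0)
{In/h/Hi/c, In/h/Hi/d, In/h/Mid/c, In/h/Mid/d} → row (6,1) (6,1) (7,7) (7,7)
{In/f/Hi/c, In/f/Hi/d, In/f/Mid/c, In/f/Mid/d} → row (6,1) (6,1) (1,4) (1,4)
{Out/k/Hi/c, Out/k/Hi/d} → row (1,0) (1,0) (6,0) (6,0)
{Out/k/Mid/c, Out/k/Mid/d} → row (0,0) (7,1) (6,0) (6,0)
{Out/h/Hi/c, Out/h/Hi/d} → row (1,0) (1,0) (7,7) (7,7)
{Out/h/Mid/c, Out/h/Mid/d} → row (0,0) (7,1) (7,7) (7,7)
{Out/f/Hi/c, Out/f/Hi/d} → row (1,0) (1,0) (1,4) (1,4)
{Out/f/Mid/c, Out/f/Mid/d} → row (0,0) (7,1) (1,4) (1,4)
{Stay/k/Hi/c, Stay/k/Mid/c} → row (8,0) (5,5) (6,0) (6,0)
{Stay/k/Hi/d, Stay/k/Mid/d} → row (8,0) (8,6) (6,0) (6,0)
{Stay/h/Hi/c, Stay/h/Mid/c} → row (8,0) (5,5) (7,7) (7,7)
{Stay/h/Hi/d, Stay/h/Mid/d} → row (8,0) (8,6) (7,7) (7,7)
{Stay/f/Hi/c, Stay/f/Mid/c} → row (8,0) (5,5) (1,4) (1,4)
{Stay/f/Hi/d, Stay/f/Mid/d} → row (8,0) (8,6) (1,4) (1,4)
That's 15 distinct rows out of 36 strategies.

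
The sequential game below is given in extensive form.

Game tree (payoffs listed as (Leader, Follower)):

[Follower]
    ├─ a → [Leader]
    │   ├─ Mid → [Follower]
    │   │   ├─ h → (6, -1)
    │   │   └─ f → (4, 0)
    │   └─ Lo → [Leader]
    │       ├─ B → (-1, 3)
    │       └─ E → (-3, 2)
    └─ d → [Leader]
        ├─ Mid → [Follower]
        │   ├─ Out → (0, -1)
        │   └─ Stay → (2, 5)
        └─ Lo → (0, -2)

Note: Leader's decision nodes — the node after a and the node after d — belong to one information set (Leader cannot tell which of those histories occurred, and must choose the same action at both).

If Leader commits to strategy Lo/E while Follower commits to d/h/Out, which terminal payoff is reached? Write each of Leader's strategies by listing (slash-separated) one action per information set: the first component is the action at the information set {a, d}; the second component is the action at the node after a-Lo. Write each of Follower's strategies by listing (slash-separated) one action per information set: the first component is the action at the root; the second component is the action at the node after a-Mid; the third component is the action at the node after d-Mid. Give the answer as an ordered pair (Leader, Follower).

(0, -2)

Trace the play path from the root:
  Follower plays d
  Leader plays Lo at [d]
→ terminal payoff (0, -2).
(Leader's choice at the node after a-Lo is never reached on this path, so it doesn't affect the outcome.)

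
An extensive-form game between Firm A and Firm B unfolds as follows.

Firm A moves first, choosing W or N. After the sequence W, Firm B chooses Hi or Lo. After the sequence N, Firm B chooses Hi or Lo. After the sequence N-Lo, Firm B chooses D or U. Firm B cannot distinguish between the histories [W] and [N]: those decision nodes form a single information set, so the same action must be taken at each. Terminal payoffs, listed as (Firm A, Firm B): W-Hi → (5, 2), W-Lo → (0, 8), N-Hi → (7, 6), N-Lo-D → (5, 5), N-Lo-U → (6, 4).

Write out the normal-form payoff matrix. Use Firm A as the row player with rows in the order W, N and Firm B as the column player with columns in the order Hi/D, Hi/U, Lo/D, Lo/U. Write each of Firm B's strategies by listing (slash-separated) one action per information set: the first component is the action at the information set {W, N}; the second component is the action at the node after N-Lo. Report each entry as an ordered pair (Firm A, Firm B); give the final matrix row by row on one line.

W: (5,2) (5,2) (0,8) (0,8) | N: (7,6) (7,6) (5,5) (6,4)

Row W: Hi/D→(5,2), Hi/U→(5,2), Lo/D→(0,8), Lo/U→(0,8)
Row N: Hi/D→(7,6), Hi/U→(7,6), Lo/D→(5,5), Lo/U→(6,4)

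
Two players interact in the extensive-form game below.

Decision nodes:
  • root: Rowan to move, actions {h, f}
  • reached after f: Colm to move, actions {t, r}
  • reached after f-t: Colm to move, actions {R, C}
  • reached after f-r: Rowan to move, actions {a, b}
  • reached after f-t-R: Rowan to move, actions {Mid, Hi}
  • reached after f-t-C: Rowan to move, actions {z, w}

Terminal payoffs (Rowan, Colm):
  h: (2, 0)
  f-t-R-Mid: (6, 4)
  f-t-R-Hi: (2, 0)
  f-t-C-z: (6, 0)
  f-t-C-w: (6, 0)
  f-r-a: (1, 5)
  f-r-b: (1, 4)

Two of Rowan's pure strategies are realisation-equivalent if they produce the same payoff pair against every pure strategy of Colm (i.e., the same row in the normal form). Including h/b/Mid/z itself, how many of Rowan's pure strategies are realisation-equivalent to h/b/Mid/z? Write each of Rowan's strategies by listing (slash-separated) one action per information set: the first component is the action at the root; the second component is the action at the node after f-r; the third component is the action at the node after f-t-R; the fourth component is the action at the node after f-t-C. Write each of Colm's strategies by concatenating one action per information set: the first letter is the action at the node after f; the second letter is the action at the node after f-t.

Row for h/b/Mid/z (columns tR, tC, rR, rC): (2,0) (2,0) (2,0) (2,0).
Under h/b/Mid/z, Rowan's choice at the node after f-r and at the node after f-t-R and at the node after f-t-C can never be reached regardless of what Colm does, so varying those choices leaves every outcome unchanged.
Holding the reachable choices fixed and varying the unreachable ones freely already gives 2 × 2 × 2 = 8 equivalent strategies.
No other strategy reproduces this row, so those 8 are the full class: h/a/Mid/z, h/a/Mid/w, h/a/Hi/z, h/a/Hi/w, h/b/Mid/z, h/b/Mid/w, h/b/Hi/z, h/b/Hi/w.

8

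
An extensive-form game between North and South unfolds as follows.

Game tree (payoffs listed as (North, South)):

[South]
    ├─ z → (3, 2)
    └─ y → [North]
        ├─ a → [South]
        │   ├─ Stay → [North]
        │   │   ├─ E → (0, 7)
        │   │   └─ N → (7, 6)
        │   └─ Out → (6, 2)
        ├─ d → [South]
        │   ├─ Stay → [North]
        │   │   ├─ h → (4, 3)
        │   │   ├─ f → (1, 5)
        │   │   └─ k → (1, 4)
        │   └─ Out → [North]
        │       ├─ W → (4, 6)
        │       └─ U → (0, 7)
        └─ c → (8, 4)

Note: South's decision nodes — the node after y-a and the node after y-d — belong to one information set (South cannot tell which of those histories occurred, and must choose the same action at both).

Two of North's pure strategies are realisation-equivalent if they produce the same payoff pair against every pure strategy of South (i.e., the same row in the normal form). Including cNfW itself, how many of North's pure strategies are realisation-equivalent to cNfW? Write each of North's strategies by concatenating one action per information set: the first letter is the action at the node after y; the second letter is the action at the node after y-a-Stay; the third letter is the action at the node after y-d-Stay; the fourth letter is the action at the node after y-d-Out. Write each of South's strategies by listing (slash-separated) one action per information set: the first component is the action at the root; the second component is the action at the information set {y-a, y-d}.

Row for cNfW (columns z/Stay, z/Out, y/Stay, y/Out): (3,2) (3,2) (8,4) (8,4).
Under cNfW, North's choice at the node after y-a-Stay and at the node after y-d-Stay and at the node after y-d-Out can never be reached regardless of what South does, so varying those choices leaves every outcome unchanged.
Holding the reachable choices fixed and varying the unreachable ones freely already gives 2 × 3 × 2 = 12 equivalent strategies.
No other strategy reproduces this row, so those 12 are the full class: cEhW, cEhU, cEfW, cEfU, cEkW, cEkU, cNhW, cNhU, cNfW, cNfU, cNkW, cNkU.

12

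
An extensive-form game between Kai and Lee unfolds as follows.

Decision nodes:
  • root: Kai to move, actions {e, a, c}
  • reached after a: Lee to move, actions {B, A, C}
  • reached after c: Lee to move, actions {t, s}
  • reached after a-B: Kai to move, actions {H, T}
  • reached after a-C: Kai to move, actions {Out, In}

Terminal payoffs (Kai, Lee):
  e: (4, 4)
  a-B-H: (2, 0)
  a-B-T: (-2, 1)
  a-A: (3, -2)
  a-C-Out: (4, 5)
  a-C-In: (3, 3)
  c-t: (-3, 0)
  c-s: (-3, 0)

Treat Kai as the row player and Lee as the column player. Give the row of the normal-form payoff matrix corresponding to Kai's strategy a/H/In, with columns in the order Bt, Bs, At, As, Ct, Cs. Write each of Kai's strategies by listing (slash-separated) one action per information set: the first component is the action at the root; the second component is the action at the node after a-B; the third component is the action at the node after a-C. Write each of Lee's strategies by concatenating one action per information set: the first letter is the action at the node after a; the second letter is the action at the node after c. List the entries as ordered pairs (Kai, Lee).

vs Bt: Kai plays a → Lee plays B at [a] → Kai plays H at [a-B] → (2, 0)
vs Bs: Kai plays a → Lee plays B at [a] → Kai plays H at [a-B] → (2, 0)
vs At: Kai plays a → Lee plays A at [a] → (3, -2)
vs As: Kai plays a → Lee plays A at [a] → (3, -2)
vs Ct: Kai plays a → Lee plays C at [a] → Kai plays In at [a-C] → (3, 3)
vs Cs: Kai plays a → Lee plays C at [a] → Kai plays In at [a-C] → (3, 3)

(2,0) (2,0) (3,-2) (3,-2) (3,3) (3,3)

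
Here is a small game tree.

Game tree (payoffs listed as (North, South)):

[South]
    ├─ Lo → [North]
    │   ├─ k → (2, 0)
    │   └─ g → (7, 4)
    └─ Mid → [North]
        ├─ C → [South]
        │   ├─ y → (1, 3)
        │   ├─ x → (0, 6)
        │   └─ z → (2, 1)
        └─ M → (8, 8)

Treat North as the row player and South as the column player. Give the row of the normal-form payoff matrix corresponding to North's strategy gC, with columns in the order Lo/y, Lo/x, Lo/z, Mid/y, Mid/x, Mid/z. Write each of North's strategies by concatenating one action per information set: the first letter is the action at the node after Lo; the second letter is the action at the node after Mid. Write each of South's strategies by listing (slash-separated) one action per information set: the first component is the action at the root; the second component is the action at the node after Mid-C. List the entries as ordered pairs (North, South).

(7,4) (7,4) (7,4) (1,3) (0,6) (2,1)

vs Lo/y: South plays Lo → North plays g at [Lo] → (7, 4)
vs Lo/x: South plays Lo → North plays g at [Lo] → (7, 4)
vs Lo/z: South plays Lo → North plays g at [Lo] → (7, 4)
vs Mid/y: South plays Mid → North plays C at [Mid] → South plays y at [Mid-C] → (1, 3)
vs Mid/x: South plays Mid → North plays C at [Mid] → South plays x at [Mid-C] → (0, 6)
vs Mid/z: South plays Mid → North plays C at [Mid] → South plays z at [Mid-C] → (2, 1)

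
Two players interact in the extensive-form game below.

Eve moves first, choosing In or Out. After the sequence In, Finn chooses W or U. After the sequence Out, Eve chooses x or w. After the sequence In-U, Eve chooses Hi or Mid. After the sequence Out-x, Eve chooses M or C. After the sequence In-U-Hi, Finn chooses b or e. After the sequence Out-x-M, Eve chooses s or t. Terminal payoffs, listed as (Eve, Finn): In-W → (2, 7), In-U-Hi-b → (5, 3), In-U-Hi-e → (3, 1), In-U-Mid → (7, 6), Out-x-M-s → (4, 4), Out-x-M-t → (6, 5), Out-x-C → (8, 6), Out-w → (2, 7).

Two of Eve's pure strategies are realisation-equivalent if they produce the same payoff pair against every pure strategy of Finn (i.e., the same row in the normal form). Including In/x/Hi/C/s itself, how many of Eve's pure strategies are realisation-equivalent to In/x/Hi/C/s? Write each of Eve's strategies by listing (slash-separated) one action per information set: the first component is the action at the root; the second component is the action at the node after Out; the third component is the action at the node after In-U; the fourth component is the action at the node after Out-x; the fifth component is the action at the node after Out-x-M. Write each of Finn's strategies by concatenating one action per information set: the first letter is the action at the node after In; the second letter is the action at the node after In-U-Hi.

Row for In/x/Hi/C/s (columns Wb, We, Ub, Ue): (2,7) (2,7) (5,3) (3,1).
Under In/x/Hi/C/s, Eve's choice at the node after Out and at the node after Out-x and at the node after Out-x-M can never be reached regardless of what Finn does, so varying those choices leaves every outcome unchanged.
Holding the reachable choices fixed and varying the unreachable ones freely already gives 2 × 2 × 2 = 8 equivalent strategies.
No other strategy reproduces this row, so those 8 are the full class: In/x/Hi/M/s, In/x/Hi/M/t, In/x/Hi/C/s, In/x/Hi/C/t, In/w/Hi/M/s, In/w/Hi/M/t, In/w/Hi/C/s, In/w/Hi/C/t.

8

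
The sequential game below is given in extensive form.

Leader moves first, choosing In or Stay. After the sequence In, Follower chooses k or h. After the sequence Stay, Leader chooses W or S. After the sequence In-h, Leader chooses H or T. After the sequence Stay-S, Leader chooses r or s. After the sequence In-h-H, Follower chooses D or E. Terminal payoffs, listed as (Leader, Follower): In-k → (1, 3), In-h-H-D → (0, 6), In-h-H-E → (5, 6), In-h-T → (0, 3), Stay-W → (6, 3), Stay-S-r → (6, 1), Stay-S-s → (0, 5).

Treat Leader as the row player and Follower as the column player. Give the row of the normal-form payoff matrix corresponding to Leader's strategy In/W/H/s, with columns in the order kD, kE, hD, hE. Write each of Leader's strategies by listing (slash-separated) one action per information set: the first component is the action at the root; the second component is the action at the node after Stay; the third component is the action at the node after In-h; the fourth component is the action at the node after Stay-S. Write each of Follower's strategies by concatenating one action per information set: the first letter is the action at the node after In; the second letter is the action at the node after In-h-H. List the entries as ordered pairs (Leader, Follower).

(1,3) (1,3) (0,6) (5,6)

vs kD: Leader plays In → Follower plays k at [In] → (1, 3)
vs kE: Leader plays In → Follower plays k at [In] → (1, 3)
vs hD: Leader plays In → Follower plays h at [In] → Leader plays H at [In-h] → Follower plays D at [In-h-H] → (0, 6)
vs hE: Leader plays In → Follower plays h at [In] → Leader plays H at [In-h] → Follower plays E at [In-h-H] → (5, 6)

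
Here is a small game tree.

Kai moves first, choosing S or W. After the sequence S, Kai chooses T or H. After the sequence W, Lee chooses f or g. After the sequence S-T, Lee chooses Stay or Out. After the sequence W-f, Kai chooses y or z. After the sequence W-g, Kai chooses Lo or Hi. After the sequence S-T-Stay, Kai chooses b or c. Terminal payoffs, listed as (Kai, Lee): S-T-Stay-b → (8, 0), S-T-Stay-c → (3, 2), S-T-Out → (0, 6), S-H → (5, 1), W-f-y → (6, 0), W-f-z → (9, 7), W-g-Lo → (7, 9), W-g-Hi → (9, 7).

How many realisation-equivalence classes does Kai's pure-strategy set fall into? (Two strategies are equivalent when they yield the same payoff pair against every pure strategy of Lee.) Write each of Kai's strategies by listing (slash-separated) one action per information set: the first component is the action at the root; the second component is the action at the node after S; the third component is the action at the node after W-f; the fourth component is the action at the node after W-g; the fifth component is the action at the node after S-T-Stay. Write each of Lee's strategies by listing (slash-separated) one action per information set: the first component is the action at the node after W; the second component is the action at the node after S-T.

7

Kai has 32 pure strategies: S/T/y/Lo/b, S/T/y/Lo/c, S/T/y/Hi/b, S/T/y/Hi/c, S/T/z/Lo/b, S/T/z/Lo/c, S/T/z/Hi/b, S/T/z/Hi/c, S/H/y/Lo/b, S/H/y/Lo/c, S/H/y/Hi/b, S/H/y/Hi/c, S/H/z/Lo/b, S/H/z/Lo/c, S/H/z/Hi/b, S/H/z/Hi/c, W/T/y/Lo/b, W/T/y/Lo/c, W/T/y/Hi/b, W/T/y/Hi/c, W/T/z/Lo/b, W/T/z/Lo/c, W/T/z/Hi/b, W/T/z/Hi/c, W/H/y/Lo/b, W/H/y/Lo/c, W/H/y/Hi/b, W/H/y/Hi/c, W/H/z/Lo/b, W/H/z/Lo/c, W/H/z/Hi/b, W/H/z/Hi/c. Columns: f/Stay, f/Out, g/Stay, g/Out.
{S/T/y/Lo/b, S/T/y/Hi/b, S/T/z/Lo/b, S/T/z/Hi/b} → row (8,0) (0,6) (8,0) (0,6)
{S/T/y/Lo/c, S/T/y/Hi/c, S/T/z/Lo/c, S/T/z/Hi/c} → row (3,2) (0,6) (3,2) (0,6)
{S/H/y/Lo/b, S/H/y/Lo/c, S/H/y/Hi/b, S/H/y/Hi/c, S/H/z/Lo/b, S/H/z/Lo/c, S/H/z/Hi/b, S/H/z/Hi/c} → row (5,1) (5,1) (5,1) (5,1)
{W/T/y/Lo/b, W/T/y/Lo/c, W/H/y/Lo/b, W/H/y/Lo/c} → row (6,0) (6,0) (7,9) (7,9)
{W/T/y/Hi/b, W/T/y/Hi/c, W/H/y/Hi/b, W/H/y/Hi/c} → row (6,0) (6,0) (9,7) (9,7)
{W/T/z/Lo/b, W/T/z/Lo/c, W/H/z/Lo/b, W/H/z/Lo/c} → row (9,7) (9,7) (7,9) (7,9)
{W/T/z/Hi/b, W/T/z/Hi/c, W/H/z/Hi/b, W/H/z/Hi/c} → row (9,7) (9,7) (9,7) (9,7)
That's 7 distinct rows out of 32 strategies.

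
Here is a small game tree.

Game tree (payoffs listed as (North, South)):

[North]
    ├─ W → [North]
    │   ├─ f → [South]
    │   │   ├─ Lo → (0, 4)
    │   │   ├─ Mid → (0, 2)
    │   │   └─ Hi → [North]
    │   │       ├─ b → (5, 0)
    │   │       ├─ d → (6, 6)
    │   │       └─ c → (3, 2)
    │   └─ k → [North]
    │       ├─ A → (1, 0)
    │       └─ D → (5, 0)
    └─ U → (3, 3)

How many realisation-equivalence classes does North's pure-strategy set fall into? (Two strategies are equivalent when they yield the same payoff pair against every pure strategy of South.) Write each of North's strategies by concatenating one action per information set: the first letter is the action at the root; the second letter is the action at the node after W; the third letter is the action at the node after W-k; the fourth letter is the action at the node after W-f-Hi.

North has 24 pure strategies: WfAb, WfAd, WfAc, WfDb, WfDd, WfDc, WkAb, WkAd, WkAc, WkDb, WkDd, WkDc, UfAb, UfAd, UfAc, UfDb, UfDd, UfDc, UkAb, UkAd, UkAc, UkDb, UkDd, UkDc. Columns: Lo, Mid, Hi.
{WfAb, WfDb} → row (0,4) (0,2) (5,0)
{WfAd, WfDd} → row (0,4) (0,2) (6,6)
{WfAc, WfDc} → row (0,4) (0,2) (3,2)
{WkAb, WkAd, WkAc} → row (1,0) (1,0) (1,0)
{WkDb, WkDd, WkDc} → row (5,0) (5,0) (5,0)
{UfAb, UfAd, UfAc, UfDb, UfDd, UfDc, UkAb, UkAd, UkAc, UkDb, UkDd, UkDc} → row (3,3) (3,3) (3,3)
That's 6 distinct rows out of 24 strategies.

6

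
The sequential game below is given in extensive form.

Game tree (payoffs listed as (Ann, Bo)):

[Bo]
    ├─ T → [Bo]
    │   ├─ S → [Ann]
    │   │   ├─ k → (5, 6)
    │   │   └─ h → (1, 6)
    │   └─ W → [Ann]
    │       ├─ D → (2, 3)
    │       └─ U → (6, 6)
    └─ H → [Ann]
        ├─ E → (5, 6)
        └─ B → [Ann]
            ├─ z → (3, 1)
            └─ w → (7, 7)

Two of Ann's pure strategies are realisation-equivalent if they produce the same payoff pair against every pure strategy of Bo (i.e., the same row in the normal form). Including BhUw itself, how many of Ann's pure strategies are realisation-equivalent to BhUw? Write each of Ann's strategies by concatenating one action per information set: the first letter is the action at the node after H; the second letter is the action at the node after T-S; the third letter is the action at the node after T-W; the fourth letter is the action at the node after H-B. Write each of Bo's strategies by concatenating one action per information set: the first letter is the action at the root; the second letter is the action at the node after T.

Row for BhUw (columns TS, TW, HS, HW): (1,6) (6,6) (7,7) (7,7).
Every one of Ann's information sets is on the play path for some reply by Bo when Ann follows BhUw.
Changing the action at any of them therefore changes at least one column, so only BhUw itself gives this row.

1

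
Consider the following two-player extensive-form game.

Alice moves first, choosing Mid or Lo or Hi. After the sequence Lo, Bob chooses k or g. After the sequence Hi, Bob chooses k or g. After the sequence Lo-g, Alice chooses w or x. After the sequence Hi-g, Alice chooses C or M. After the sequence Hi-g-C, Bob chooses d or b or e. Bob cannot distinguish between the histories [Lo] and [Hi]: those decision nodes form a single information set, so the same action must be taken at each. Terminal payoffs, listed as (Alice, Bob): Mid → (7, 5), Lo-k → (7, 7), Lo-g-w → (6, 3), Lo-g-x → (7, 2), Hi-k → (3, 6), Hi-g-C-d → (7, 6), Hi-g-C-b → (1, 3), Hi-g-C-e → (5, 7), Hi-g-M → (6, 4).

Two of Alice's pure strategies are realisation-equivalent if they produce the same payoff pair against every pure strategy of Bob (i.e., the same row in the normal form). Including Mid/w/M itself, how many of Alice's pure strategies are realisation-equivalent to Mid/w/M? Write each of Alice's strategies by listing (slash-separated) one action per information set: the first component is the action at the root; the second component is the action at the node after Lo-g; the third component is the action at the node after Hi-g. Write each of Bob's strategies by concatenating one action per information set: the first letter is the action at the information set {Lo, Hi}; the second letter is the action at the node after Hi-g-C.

4

Row for Mid/w/M (columns kd, kb, ke, gd, gb, ge): (7,5) (7,5) (7,5) (7,5) (7,5) (7,5).
Under Mid/w/M, Alice's choice at the node after Lo-g and at the node after Hi-g can never be reached regardless of what Bob does, so varying those choices leaves every outcome unchanged.
Holding the reachable choices fixed and varying the unreachable ones freely already gives 2 × 2 = 4 equivalent strategies.
No other strategy reproduces this row, so those 4 are the full class: Mid/w/C, Mid/w/M, Mid/x/C, Mid/x/M.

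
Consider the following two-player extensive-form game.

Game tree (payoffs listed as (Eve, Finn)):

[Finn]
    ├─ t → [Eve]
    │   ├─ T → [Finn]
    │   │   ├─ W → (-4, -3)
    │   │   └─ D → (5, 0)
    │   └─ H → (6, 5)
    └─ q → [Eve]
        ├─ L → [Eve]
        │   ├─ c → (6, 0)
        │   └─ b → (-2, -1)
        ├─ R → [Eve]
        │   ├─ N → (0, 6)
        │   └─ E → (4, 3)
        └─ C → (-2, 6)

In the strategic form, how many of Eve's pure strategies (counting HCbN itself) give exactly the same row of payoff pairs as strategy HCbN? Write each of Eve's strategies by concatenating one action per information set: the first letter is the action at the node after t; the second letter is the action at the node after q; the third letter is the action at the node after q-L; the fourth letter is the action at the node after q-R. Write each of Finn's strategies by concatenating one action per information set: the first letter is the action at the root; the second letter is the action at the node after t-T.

4

Row for HCbN (columns tW, tD, qW, qD): (6,5) (6,5) (-2,6) (-2,6).
Under HCbN, Eve's choice at the node after q-L and at the node after q-R can never be reached regardless of what Finn does, so varying those choices leaves every outcome unchanged.
Holding the reachable choices fixed and varying the unreachable ones freely already gives 2 × 2 = 4 equivalent strategies.
No other strategy reproduces this row, so those 4 are the full class: HCcN, HCcE, HCbN, HCbE.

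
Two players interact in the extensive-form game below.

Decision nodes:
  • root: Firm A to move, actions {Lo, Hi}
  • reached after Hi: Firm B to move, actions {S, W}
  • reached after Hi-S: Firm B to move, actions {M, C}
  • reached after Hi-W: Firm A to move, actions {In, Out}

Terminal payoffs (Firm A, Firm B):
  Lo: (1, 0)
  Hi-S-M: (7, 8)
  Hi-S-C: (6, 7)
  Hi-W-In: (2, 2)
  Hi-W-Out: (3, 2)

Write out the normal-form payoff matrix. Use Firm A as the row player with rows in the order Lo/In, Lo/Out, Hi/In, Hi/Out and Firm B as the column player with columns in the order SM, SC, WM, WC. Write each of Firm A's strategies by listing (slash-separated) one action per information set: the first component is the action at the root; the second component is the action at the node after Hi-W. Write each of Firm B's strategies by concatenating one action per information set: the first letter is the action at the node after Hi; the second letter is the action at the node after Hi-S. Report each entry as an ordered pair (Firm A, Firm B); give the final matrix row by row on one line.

Row Lo/In: SM→(1,0), SC→(1,0), WM→(1,0), WC→(1,0)
Row Lo/Out: SM→(1,0), SC→(1,0), WM→(1,0), WC→(1,0)
Row Hi/In: SM→(7,8), SC→(6,7), WM→(2,2), WC→(2,2)
Row Hi/Out: SM→(7,8), SC→(6,7), WM→(3,2), WC→(3,2)

Lo/In: (1,0) (1,0) (1,0) (1,0) | Lo/Out: (1,0) (1,0) (1,0) (1,0) | Hi/In: (7,8) (6,7) (2,2) (2,2) | Hi/Out: (7,8) (6,7) (3,2) (3,2)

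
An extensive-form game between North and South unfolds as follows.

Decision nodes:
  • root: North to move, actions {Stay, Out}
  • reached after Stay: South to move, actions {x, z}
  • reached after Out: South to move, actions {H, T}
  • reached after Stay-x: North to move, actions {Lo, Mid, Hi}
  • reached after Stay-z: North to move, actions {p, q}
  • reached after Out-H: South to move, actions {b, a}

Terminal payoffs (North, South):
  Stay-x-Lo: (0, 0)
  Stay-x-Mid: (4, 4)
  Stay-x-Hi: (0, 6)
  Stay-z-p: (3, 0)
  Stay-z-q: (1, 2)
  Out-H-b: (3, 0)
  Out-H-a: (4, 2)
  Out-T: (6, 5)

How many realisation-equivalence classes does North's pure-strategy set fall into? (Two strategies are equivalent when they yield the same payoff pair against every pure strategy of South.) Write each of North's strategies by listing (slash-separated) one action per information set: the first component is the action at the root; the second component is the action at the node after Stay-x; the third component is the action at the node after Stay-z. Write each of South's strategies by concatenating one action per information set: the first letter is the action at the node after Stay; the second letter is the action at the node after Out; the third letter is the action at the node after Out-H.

North has 12 pure strategies: Stay/Lo/p, Stay/Lo/q, Stay/Mid/p, Stay/Mid/q, Stay/Hi/p, Stay/Hi/q, Out/Lo/p, Out/Lo/q, Out/Mid/p, Out/Mid/q, Out/Hi/p, Out/Hi/q. Columns: xHb, xHa, xTb, xTa, zHb, zHa, zTb, zTa.
{Stay/Lo/p} → row (0,0) (0,0) (0,0) (0,0) (3,0) (3,0) (3,0) (3,0)
{Stay/Lo/q} → row (0,0) (0,0) (0,0) (0,0) (1,2) (1,2) (1,2) (1,2)
{Stay/Mid/p} → row (4,4) (4,4) (4,4) (4,4) (3,0) (3,0) (3,0) (3,0)
{Stay/Mid/q} → row (4,4) (4,4) (4,4) (4,4) (1,2) (1,2) (1,2) (1,2)
{Stay/Hi/p} → row (0,6) (0,6) (0,6) (0,6) (3,0) (3,0) (3,0) (3,0)
{Stay/Hi/q} → row (0,6) (0,6) (0,6) (0,6) (1,2) (1,2) (1,2) (1,2)
{Out/Lo/p, Out/Lo/q, Out/Mid/p, Out/Mid/q, Out/Hi/p, Out/Hi/q} → row (3,0) (4,2) (6,5) (6,5) (3,0) (4,2) (6,5) (6,5)
That's 7 distinct rows out of 12 strategies.

7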